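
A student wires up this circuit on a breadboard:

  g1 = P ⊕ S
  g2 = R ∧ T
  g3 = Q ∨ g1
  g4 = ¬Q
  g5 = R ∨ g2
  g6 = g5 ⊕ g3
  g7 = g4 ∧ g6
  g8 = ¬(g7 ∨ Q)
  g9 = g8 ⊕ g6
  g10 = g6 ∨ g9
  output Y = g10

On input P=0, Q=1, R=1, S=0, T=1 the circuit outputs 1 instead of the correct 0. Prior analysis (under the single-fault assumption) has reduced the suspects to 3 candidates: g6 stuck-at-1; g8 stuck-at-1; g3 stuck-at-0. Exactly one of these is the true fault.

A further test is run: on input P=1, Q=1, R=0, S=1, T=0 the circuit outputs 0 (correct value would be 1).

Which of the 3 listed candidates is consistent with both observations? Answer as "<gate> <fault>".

g3 stuck-at-0

Evaluate each candidate on input P=1, Q=1, R=0, S=1, T=0:
  g6 stuck-at-1: g1=0, g2=0, g3=1, g4=0, g5=0, g6=1 [stuck-at-1], g7=0, g8=0, g9=1, g10=1 → 1 — eliminated
  g8 stuck-at-1: g1=0, g2=0, g3=1, g4=0, g5=0, g6=1, g7=0, g8=1 [stuck-at-1], g9=0, g10=1 → 1 — eliminated
  g3 stuck-at-0: g1=0, g2=0, g3=0 [stuck-at-0], g4=0, g5=0, g6=0, g7=0, g8=0, g9=0, g10=0 → 0 — matches
Only g3 stuck-at-0 reproduces the observed 0.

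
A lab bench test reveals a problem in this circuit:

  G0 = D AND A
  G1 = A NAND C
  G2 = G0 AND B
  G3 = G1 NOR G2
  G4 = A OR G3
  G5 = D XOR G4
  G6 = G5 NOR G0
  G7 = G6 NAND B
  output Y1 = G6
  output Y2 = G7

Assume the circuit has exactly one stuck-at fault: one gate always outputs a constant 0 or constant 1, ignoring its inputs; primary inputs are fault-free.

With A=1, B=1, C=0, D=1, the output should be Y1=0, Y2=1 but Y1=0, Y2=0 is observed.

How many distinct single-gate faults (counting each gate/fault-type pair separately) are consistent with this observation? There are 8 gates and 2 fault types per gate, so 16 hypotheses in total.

1

Fault-free: G0=1, G1=1, G2=1, G3=0, G4=1, G5=0, G6=0, G7=1 → Y1=0, Y2=1. Observed Y1=0, Y2=0.
  G0: none of the 2 fault types match ✗
  G1: none of the 2 fault types match ✗
  G2: none of the 2 fault types match ✗
  G3: none of the 2 fault types match ✗
  G4: none of the 2 fault types match ✗
  G5: none of the 2 fault types match ✗
  G6: none of the 2 fault types match ✗
  G7: stuck-at-0 ✓; others ✗
Consistent faults: {G7 stuck-at-0} — 1 in all.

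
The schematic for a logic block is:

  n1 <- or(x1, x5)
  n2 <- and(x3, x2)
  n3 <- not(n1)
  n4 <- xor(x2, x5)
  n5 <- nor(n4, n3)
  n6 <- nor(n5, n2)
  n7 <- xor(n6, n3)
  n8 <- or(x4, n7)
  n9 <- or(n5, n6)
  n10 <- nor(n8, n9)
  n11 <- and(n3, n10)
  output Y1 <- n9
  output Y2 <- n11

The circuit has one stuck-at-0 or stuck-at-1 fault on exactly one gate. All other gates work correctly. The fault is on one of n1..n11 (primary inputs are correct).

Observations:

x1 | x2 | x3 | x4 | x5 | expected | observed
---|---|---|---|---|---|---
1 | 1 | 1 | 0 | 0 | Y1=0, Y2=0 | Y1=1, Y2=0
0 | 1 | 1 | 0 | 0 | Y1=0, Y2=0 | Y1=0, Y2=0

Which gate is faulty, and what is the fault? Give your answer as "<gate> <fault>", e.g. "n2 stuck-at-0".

Fault-free values for test 1 (x1=1, x2=1, x3=1, x4=0, x5=0): n1=1, n2=1, n3=0, n4=1, n5=0, n6=0, n7=0, n8=0, n9=0, n10=1, n11=0, giving Y1=0, Y2=0. Observed Y1=1, Y2=0.
Test 1: faults giving observed Y1=1, Y2=0 are {n2 stuck-at-0, n4 stuck-at-0, n5 stuck-at-1, n6 stuck-at-1, n9 stuck-at-1}.
Test 2 (x1=0, x2=1, x3=1, x4=0, x5=0): fault-free n1=0, n2=1, n3=1, n4=1, n5=0, n6=0, n7=1, n8=1, n9=0, n10=0, n11=0 → Y1=0, Y2=0; observed Y1=0, Y2=0. Eliminates n2 stuck-at-0, n5 stuck-at-1, n6 stuck-at-1, n9 stuck-at-1.
Only n4 stuck-at-0 is consistent with every test.

n4 stuck-at-0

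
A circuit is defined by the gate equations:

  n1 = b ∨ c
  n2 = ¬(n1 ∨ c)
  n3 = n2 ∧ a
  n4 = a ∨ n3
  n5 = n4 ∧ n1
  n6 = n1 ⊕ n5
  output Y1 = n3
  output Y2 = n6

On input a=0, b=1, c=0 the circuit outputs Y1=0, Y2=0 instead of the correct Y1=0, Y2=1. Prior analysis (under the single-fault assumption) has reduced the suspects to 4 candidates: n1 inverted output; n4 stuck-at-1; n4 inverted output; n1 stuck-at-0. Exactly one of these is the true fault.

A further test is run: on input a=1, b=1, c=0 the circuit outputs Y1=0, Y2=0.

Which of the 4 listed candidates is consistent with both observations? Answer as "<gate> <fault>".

n4 stuck-at-1

Evaluate each candidate on input a=1, b=1, c=0:
  n1 inverted output: n1=0 [inverted output], n2=1, n3=1, n4=1, n5=0, n6=0 → Y1=1, Y2=0 — eliminated
  n4 stuck-at-1: n1=1, n2=0, n3=0, n4=1 [stuck-at-1], n5=1, n6=0 → Y1=0, Y2=0 — matches
  n4 inverted output: n1=1, n2=0, n3=0, n4=0 [inverted output], n5=0, n6=1 → Y1=0, Y2=1 — eliminated
  n1 stuck-at-0: n1=0 [stuck-at-0], n2=1, n3=1, n4=1, n5=0, n6=0 → Y1=1, Y2=0 — eliminated
Only n4 stuck-at-1 reproduces the observed Y1=0, Y2=0.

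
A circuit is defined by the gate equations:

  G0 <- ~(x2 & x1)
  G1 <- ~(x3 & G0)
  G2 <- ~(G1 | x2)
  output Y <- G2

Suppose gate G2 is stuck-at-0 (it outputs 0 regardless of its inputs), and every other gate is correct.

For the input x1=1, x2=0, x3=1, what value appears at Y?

0

Propagate with G2 forced: G0=1, G1=0, G2=0 [stuck-at-0].
So Y = 0. (Without the fault it would be 1.)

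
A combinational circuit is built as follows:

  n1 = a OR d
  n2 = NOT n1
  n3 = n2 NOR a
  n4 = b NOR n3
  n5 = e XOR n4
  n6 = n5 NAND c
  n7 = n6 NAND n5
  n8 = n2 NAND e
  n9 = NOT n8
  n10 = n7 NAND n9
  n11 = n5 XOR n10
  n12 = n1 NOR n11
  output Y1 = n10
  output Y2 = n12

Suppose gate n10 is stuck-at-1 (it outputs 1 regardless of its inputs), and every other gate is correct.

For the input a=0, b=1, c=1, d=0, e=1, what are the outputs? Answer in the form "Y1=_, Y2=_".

Y1=1, Y2=1

Propagate with n10 forced: n1=0, n2=1, n3=0, n4=0, n5=1, n6=0, n7=1, n8=0, n9=1, n10=1 [stuck-at-1], n11=0, n12=1.
So the outputs are Y1=1, Y2=1. (Without the fault they would be Y1=0, Y2=0.)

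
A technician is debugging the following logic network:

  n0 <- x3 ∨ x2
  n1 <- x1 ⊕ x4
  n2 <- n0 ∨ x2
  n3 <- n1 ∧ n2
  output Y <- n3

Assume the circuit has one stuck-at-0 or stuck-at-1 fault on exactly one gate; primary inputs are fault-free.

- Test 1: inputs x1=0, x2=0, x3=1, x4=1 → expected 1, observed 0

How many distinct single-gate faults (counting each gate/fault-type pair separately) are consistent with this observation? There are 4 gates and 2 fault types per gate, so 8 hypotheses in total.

Fault-free: n0=1, n1=1, n2=1, n3=1 → 1. Observed 0.
  n0 stuck-at-0: output 0 ✓
  n0 stuck-at-1: output 1 ✗
  n1 stuck-at-0: output 0 ✓
  n1 stuck-at-1: output 1 ✗
  n2 stuck-at-0: output 0 ✓
  n2 stuck-at-1: output 1 ✗
  n3 stuck-at-0: output 0 ✓
  n3 stuck-at-1: output 1 ✗
Consistent faults: {n0 stuck-at-0, n1 stuck-at-0, n2 stuck-at-0, n3 stuck-at-0} — 4 in all.

4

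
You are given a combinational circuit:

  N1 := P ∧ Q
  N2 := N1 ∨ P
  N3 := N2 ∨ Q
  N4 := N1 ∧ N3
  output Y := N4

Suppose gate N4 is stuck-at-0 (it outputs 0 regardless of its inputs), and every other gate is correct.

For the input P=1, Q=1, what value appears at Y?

Propagate with N4 forced: N1=1, N2=1, N3=1, N4=0 [stuck-at-0].
So Y = 0. (Without the fault it would be 1.)

0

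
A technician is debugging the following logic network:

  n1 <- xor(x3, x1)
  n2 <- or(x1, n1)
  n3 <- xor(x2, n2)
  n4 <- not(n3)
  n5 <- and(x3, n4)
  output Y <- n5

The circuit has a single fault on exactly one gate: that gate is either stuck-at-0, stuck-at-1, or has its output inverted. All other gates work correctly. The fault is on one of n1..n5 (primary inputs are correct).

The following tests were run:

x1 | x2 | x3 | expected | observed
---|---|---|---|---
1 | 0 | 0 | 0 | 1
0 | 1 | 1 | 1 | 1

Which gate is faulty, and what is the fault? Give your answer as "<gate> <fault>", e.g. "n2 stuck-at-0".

n5 stuck-at-1

Fault-free values for test 1 (x1=1, x2=0, x3=0): n1=1, n2=1, n3=1, n4=0, n5=0, giving Y=0. Observed 1.
Test 1: faults giving observed 1 are {n5 stuck-at-1, n5 inverted output}.
Test 2 (x1=0, x2=1, x3=1): fault-free n1=1, n2=1, n3=0, n4=1, n5=1 → 1; observed 1. Eliminates n5 inverted output.
Only n5 stuck-at-1 is consistent with every test.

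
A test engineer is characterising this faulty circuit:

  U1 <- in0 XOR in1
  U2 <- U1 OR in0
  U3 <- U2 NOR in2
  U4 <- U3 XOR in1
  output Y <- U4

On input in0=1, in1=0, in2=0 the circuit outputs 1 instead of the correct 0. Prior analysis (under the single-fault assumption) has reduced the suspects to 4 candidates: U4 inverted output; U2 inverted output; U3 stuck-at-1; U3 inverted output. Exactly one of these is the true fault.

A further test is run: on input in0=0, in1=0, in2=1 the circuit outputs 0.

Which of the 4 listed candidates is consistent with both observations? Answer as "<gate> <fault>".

U2 inverted output

Evaluate each candidate on input in0=0, in1=0, in2=1:
  U4 inverted output: U1=0, U2=0, U3=0, U4=1 [inverted output] → 1 — eliminated
  U2 inverted output: U1=0, U2=1 [inverted output], U3=0, U4=0 → 0 — matches
  U3 stuck-at-1: U1=0, U2=0, U3=1 [stuck-at-1], U4=1 → 1 — eliminated
  U3 inverted output: U1=0, U2=0, U3=1 [inverted output], U4=1 → 1 — eliminated
Only U2 inverted output reproduces the observed 0.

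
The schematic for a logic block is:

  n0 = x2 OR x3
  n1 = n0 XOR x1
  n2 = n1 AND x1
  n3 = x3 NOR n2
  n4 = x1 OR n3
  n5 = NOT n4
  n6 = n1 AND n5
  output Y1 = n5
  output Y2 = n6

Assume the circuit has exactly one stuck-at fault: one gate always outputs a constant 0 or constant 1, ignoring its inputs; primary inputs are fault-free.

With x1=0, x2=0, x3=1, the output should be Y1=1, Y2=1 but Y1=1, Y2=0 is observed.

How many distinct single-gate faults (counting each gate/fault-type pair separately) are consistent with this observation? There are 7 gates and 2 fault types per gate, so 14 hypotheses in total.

3

Fault-free: n0=1, n1=1, n2=0, n3=0, n4=0, n5=1, n6=1 → Y1=1, Y2=1. Observed Y1=1, Y2=0.
  n0 stuck-at-0: output Y1=1, Y2=0 ✓
  n0 stuck-at-1: output Y1=1, Y2=1 ✗
  n1 stuck-at-0: output Y1=1, Y2=0 ✓
  n1 stuck-at-1: output Y1=1, Y2=1 ✗
  n2 stuck-at-0: output Y1=1, Y2=1 ✗
  n2 stuck-at-1: output Y1=1, Y2=1 ✗
  n3 stuck-at-0: output Y1=1, Y2=1 ✗
  n3 stuck-at-1: output Y1=0, Y2=0 ✗
  n4 stuck-at-0: output Y1=1, Y2=1 ✗
  n4 stuck-at-1: output Y1=0, Y2=0 ✗
  n5 stuck-at-0: output Y1=0, Y2=0 ✗
  n5 stuck-at-1: output Y1=1, Y2=1 ✗
  n6 stuck-at-0: output Y1=1, Y2=0 ✓
  n6 stuck-at-1: output Y1=1, Y2=1 ✗
Consistent faults: {n0 stuck-at-0, n1 stuck-at-0, n6 stuck-at-0} — 3 in all.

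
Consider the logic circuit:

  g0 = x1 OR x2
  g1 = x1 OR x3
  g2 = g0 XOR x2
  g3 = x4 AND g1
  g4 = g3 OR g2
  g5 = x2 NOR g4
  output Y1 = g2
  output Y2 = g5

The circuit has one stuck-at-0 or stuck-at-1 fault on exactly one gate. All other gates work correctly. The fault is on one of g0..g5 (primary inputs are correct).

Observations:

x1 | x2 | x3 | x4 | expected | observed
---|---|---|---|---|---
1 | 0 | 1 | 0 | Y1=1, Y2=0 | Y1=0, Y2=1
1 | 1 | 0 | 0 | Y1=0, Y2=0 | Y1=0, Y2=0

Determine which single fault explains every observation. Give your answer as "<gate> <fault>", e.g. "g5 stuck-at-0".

Fault-free values for test 1 (x1=1, x2=0, x3=1, x4=0): g0=1, g1=1, g2=1, g3=0, g4=1, g5=0, giving Y1=1, Y2=0. Observed Y1=0, Y2=1.
Test 1: faults giving observed Y1=0, Y2=1 are {g0 stuck-at-0, g2 stuck-at-0}.
Test 2 (x1=1, x2=1, x3=0, x4=0): fault-free g0=1, g1=1, g2=0, g3=0, g4=0, g5=0 → Y1=0, Y2=0; observed Y1=0, Y2=0. Eliminates g0 stuck-at-0.
Only g2 stuck-at-0 is consistent with every test.

g2 stuck-at-0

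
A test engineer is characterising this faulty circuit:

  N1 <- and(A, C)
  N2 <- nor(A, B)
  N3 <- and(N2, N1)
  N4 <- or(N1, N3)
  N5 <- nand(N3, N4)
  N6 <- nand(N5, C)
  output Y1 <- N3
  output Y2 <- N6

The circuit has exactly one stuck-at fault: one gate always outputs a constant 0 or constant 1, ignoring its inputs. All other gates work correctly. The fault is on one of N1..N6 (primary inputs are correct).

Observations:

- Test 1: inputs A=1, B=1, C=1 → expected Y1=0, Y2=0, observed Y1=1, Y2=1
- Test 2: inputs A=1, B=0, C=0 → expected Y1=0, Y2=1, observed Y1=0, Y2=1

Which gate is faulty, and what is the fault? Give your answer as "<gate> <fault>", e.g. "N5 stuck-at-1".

N2 stuck-at-1

Fault-free values for test 1 (A=1, B=1, C=1): N1=1, N2=0, N3=0, N4=1, N5=1, N6=0, giving Y1=0, Y2=0. Observed Y1=1, Y2=1.
Test 1: faults giving observed Y1=1, Y2=1 are {N2 stuck-at-1, N3 stuck-at-1}.
Test 2 (A=1, B=0, C=0): fault-free N1=0, N2=0, N3=0, N4=0, N5=1, N6=1 → Y1=0, Y2=1; observed Y1=0, Y2=1. Eliminates N3 stuck-at-1.
Only N2 stuck-at-1 is consistent with every test.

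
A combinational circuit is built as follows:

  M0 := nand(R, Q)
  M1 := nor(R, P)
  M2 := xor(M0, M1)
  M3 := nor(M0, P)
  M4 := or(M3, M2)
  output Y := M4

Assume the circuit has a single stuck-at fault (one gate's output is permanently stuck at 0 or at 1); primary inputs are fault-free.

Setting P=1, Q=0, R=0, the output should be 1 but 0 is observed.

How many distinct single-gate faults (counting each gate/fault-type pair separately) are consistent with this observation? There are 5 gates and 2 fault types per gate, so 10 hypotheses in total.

Fault-free: M0=1, M1=0, M2=1, M3=0, M4=1 → 1. Observed 0.
  M0 stuck-at-0: output 0 ✓
  M0 stuck-at-1: output 1 ✗
  M1 stuck-at-0: output 1 ✗
  M1 stuck-at-1: output 0 ✓
  M2 stuck-at-0: output 0 ✓
  M2 stuck-at-1: output 1 ✗
  M3 stuck-at-0: output 1 ✗
  M3 stuck-at-1: output 1 ✗
  M4 stuck-at-0: output 0 ✓
  M4 stuck-at-1: output 1 ✗
Consistent faults: {M0 stuck-at-0, M1 stuck-at-1, M2 stuck-at-0, M4 stuck-at-0} — 4 in all.

4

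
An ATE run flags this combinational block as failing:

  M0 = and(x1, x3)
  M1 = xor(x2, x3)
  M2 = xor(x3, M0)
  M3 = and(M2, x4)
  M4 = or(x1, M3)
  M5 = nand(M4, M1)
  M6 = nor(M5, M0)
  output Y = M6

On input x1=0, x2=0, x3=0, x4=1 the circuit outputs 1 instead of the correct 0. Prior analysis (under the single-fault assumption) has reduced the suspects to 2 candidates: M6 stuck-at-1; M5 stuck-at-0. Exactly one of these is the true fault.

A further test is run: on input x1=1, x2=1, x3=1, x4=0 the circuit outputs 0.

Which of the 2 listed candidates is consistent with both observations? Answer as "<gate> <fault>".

M5 stuck-at-0

Evaluate each candidate on input x1=1, x2=1, x3=1, x4=0:
  M6 stuck-at-1: M0=1, M1=0, M2=0, M3=0, M4=1, M5=1, M6=1 [stuck-at-1] → 1 — eliminated
  M5 stuck-at-0: M0=1, M1=0, M2=0, M3=0, M4=1, M5=0 [stuck-at-0], M6=0 → 0 — matches
Only M5 stuck-at-0 reproduces the observed 0.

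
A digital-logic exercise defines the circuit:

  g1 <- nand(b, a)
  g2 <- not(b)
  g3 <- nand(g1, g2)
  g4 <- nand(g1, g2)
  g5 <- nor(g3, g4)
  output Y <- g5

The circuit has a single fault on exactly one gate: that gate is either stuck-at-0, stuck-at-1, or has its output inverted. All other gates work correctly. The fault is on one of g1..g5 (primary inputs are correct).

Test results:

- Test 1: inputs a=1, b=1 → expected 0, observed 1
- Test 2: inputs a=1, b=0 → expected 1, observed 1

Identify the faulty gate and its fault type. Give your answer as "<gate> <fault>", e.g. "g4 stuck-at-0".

g5 stuck-at-1

Fault-free values for test 1 (a=1, b=1): g1=0, g2=0, g3=1, g4=1, g5=0, giving Y=0. Observed 1.
Test 1: faults giving observed 1 are {g5 stuck-at-1, g5 inverted output}.
Test 2 (a=1, b=0): fault-free g1=1, g2=1, g3=0, g4=0, g5=1 → 1; observed 1. Eliminates g5 inverted output.
Only g5 stuck-at-1 is consistent with every test.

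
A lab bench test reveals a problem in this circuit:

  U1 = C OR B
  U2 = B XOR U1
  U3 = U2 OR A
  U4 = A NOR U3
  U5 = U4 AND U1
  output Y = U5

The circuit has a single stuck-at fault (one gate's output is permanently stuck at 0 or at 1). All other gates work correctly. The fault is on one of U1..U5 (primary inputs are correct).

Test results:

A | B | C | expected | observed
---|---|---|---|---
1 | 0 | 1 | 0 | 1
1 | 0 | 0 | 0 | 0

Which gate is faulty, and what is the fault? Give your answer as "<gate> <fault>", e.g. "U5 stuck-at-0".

U4 stuck-at-1

Fault-free values for test 1 (A=1, B=0, C=1): U1=1, U2=1, U3=1, U4=0, U5=0, giving Y=0. Observed 1.
Test 1: faults giving observed 1 are {U4 stuck-at-1, U5 stuck-at-1}.
Test 2 (A=1, B=0, C=0): fault-free U1=0, U2=0, U3=1, U4=0, U5=0 → 0; observed 0. Eliminates U5 stuck-at-1.
Only U4 stuck-at-1 is consistent with every test.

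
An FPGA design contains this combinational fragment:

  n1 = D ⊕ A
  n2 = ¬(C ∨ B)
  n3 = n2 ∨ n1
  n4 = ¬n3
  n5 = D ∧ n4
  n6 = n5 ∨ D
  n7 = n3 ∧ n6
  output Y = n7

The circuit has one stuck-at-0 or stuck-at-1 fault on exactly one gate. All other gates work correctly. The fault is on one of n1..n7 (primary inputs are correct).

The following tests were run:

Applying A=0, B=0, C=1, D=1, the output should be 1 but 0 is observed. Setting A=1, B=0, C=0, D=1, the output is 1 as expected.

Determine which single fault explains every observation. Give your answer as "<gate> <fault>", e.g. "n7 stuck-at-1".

n1 stuck-at-0

Fault-free values for test 1 (A=0, B=0, C=1, D=1): n1=1, n2=0, n3=1, n4=0, n5=0, n6=1, n7=1, giving Y=1. Observed 0.
Test 1: faults giving observed 0 are {n1 stuck-at-0, n3 stuck-at-0, n6 stuck-at-0, n7 stuck-at-0}.
Test 2 (A=1, B=0, C=0, D=1): fault-free n1=0, n2=1, n3=1, n4=0, n5=0, n6=1, n7=1 → 1; observed 1. Eliminates n3 stuck-at-0, n6 stuck-at-0, n7 stuck-at-0.
Only n1 stuck-at-0 is consistent with every test.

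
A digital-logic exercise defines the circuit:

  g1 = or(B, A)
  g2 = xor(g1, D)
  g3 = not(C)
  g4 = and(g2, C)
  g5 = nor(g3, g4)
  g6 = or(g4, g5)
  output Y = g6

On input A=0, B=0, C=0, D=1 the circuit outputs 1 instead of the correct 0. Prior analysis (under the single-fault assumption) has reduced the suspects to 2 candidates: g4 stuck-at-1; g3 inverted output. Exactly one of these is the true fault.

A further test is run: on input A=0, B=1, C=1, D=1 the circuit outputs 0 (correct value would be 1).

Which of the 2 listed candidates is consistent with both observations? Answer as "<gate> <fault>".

g3 inverted output

Evaluate each candidate on input A=0, B=1, C=1, D=1:
  g4 stuck-at-1: g1=1, g2=0, g3=0, g4=1 [stuck-at-1], g5=0, g6=1 → 1 — eliminated
  g3 inverted output: g1=1, g2=0, g3=1 [inverted output], g4=0, g5=0, g6=0 → 0 — matches
Only g3 inverted output reproduces the observed 0.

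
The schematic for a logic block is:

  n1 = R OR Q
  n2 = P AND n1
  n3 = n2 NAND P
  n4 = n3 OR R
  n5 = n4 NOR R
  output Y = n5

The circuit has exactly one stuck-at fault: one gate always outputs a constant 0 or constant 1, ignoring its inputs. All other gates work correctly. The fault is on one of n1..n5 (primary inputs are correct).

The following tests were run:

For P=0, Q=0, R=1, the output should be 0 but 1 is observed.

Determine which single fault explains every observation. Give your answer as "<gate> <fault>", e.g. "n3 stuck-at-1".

Fault-free values for test 1 (P=0, Q=0, R=1): n1=1, n2=0, n3=1, n4=1, n5=0, giving Y=0. Observed 1.
Test 1: faults giving observed 1 are {n5 stuck-at-1}.
Only n5 stuck-at-1 is consistent with every test.

n5 stuck-at-1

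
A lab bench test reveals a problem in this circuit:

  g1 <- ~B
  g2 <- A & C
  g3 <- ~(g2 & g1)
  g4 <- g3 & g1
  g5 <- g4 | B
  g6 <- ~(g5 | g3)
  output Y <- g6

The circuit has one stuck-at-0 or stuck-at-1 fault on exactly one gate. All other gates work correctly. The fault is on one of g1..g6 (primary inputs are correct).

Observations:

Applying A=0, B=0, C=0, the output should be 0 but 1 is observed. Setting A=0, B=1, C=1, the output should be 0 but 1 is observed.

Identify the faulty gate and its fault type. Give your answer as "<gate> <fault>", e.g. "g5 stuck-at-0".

g6 stuck-at-1

Fault-free values for test 1 (A=0, B=0, C=0): g1=1, g2=0, g3=1, g4=1, g5=1, g6=0, giving Y=0. Observed 1.
Test 1: faults giving observed 1 are {g2 stuck-at-1, g3 stuck-at-0, g6 stuck-at-1}.
Test 2 (A=0, B=1, C=1): fault-free g1=0, g2=0, g3=1, g4=0, g5=1, g6=0 → 0; observed 1. Eliminates g2 stuck-at-1, g3 stuck-at-0.
Only g6 stuck-at-1 is consistent with every test.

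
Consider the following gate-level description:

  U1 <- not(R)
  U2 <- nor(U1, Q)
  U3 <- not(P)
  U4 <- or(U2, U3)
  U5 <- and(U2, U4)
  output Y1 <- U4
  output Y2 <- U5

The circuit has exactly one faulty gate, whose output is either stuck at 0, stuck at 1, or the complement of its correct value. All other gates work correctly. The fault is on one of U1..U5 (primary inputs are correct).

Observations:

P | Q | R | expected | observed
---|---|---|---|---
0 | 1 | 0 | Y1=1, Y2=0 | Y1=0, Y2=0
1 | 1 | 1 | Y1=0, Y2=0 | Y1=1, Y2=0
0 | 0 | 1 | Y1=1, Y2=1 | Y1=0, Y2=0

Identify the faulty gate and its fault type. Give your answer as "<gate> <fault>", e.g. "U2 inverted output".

U4 inverted output

Fault-free values for test 1 (P=0, Q=1, R=0): U1=1, U2=0, U3=1, U4=1, U5=0, giving Y1=1, Y2=0. Observed Y1=0, Y2=0.
Test 1: faults giving observed Y1=0, Y2=0 are {U3 stuck-at-0, U3 inverted output, U4 stuck-at-0, U4 inverted output}.
Test 2 (P=1, Q=1, R=1): fault-free U1=0, U2=0, U3=0, U4=0, U5=0 → Y1=0, Y2=0; observed Y1=1, Y2=0. Eliminates U3 stuck-at-0, U4 stuck-at-0.
Test 3 (P=0, Q=0, R=1): fault-free U1=0, U2=1, U3=1, U4=1, U5=1 → Y1=1, Y2=1; observed Y1=0, Y2=0. Eliminates U3 inverted output.
Only U4 inverted output is consistent with every test.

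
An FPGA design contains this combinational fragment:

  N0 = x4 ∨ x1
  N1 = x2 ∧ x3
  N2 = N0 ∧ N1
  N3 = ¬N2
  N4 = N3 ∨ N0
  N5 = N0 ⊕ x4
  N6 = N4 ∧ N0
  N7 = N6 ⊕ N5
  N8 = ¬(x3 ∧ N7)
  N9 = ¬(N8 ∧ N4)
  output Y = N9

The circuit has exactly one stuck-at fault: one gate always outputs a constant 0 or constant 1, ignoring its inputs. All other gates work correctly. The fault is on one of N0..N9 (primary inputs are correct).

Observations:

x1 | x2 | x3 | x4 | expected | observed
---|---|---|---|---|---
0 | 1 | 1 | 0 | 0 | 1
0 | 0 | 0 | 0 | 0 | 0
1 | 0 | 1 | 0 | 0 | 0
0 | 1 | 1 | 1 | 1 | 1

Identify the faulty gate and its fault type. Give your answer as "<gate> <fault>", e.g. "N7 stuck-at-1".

N6 stuck-at-1

Fault-free values for test 1 (x1=0, x2=1, x3=1, x4=0): N0=0, N1=1, N2=0, N3=1, N4=1, N5=0, N6=0, N7=0, N8=1, N9=0, giving Y=0. Observed 1.
Test 1: faults giving observed 1 are {N2 stuck-at-1, N3 stuck-at-0, N4 stuck-at-0, N5 stuck-at-1, N6 stuck-at-1, N7 stuck-at-1, N8 stuck-at-0, N9 stuck-at-1}.
Test 2 (x1=0, x2=0, x3=0, x4=0): fault-free N0=0, N1=0, N2=0, N3=1, N4=1, N5=0, N6=0, N7=0, N8=1, N9=0 → 0; observed 0. Eliminates N2 stuck-at-1, N3 stuck-at-0, N4 stuck-at-0, N8 stuck-at-0, N9 stuck-at-1.
Test 3 (x1=1, x2=0, x3=1, x4=0): fault-free N0=1, N1=0, N2=0, N3=1, N4=1, N5=1, N6=1, N7=0, N8=1, N9=0 → 0; observed 0. Eliminates N7 stuck-at-1.
Test 4 (x1=0, x2=1, x3=1, x4=1): fault-free N0=1, N1=1, N2=1, N3=0, N4=1, N5=0, N6=1, N7=1, N8=0, N9=1 → 1; observed 1. Eliminates N5 stuck-at-1.
Only N6 stuck-at-1 is consistent with every test.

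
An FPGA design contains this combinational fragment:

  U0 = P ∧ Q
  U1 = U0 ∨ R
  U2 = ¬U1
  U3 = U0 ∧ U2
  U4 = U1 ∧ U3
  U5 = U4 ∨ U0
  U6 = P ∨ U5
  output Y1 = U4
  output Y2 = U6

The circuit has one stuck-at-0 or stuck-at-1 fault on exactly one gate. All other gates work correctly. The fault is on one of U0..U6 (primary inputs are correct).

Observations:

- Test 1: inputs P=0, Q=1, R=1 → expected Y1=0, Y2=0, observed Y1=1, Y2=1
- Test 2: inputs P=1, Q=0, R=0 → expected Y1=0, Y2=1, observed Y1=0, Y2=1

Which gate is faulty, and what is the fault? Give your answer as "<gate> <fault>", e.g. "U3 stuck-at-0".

Fault-free values for test 1 (P=0, Q=1, R=1): U0=0, U1=1, U2=0, U3=0, U4=0, U5=0, U6=0, giving Y1=0, Y2=0. Observed Y1=1, Y2=1.
Test 1: faults giving observed Y1=1, Y2=1 are {U3 stuck-at-1, U4 stuck-at-1}.
Test 2 (P=1, Q=0, R=0): fault-free U0=0, U1=0, U2=1, U3=0, U4=0, U5=0, U6=1 → Y1=0, Y2=1; observed Y1=0, Y2=1. Eliminates U4 stuck-at-1.
Only U3 stuck-at-1 is consistent with every test.

U3 stuck-at-1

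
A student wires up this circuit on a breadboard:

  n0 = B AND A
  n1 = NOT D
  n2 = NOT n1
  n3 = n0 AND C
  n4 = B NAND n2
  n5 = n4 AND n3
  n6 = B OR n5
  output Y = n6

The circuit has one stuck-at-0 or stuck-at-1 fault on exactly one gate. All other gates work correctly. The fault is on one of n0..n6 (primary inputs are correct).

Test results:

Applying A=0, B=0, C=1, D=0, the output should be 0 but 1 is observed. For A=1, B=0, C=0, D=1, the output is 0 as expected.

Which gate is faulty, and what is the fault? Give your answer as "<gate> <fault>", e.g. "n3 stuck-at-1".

Fault-free values for test 1 (A=0, B=0, C=1, D=0): n0=0, n1=1, n2=0, n3=0, n4=1, n5=0, n6=0, giving Y=0. Observed 1.
Test 1: faults giving observed 1 are {n0 stuck-at-1, n3 stuck-at-1, n5 stuck-at-1, n6 stuck-at-1}.
Test 2 (A=1, B=0, C=0, D=1): fault-free n0=0, n1=0, n2=1, n3=0, n4=1, n5=0, n6=0 → 0; observed 0. Eliminates n3 stuck-at-1, n5 stuck-at-1, n6 stuck-at-1.
Only n0 stuck-at-1 is consistent with every test.

n0 stuck-at-1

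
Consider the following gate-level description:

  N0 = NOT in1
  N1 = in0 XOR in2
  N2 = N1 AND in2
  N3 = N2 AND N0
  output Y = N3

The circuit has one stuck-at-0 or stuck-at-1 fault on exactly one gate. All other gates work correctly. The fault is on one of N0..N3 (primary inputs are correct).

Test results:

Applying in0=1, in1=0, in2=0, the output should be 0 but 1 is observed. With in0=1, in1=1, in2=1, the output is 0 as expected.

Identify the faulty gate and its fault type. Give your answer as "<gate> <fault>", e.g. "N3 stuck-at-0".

N2 stuck-at-1

Fault-free values for test 1 (in0=1, in1=0, in2=0): N0=1, N1=1, N2=0, N3=0, giving Y=0. Observed 1.
Test 1: faults giving observed 1 are {N2 stuck-at-1, N3 stuck-at-1}.
Test 2 (in0=1, in1=1, in2=1): fault-free N0=0, N1=0, N2=0, N3=0 → 0; observed 0. Eliminates N3 stuck-at-1.
Only N2 stuck-at-1 is consistent with every test.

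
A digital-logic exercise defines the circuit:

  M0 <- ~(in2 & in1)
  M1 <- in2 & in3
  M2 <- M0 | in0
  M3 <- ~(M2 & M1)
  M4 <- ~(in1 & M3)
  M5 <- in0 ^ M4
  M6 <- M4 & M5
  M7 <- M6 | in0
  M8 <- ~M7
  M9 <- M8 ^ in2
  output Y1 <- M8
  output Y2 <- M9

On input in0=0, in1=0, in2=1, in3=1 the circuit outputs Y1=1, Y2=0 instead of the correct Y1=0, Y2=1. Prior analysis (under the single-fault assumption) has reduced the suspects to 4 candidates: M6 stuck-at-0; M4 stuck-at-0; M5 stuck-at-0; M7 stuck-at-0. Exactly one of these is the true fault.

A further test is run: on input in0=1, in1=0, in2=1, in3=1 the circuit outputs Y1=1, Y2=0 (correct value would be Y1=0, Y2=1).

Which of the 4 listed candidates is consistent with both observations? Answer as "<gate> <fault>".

M7 stuck-at-0

Evaluate each candidate on input in0=1, in1=0, in2=1, in3=1:
  M6 stuck-at-0: M0=1, M1=1, M2=1, M3=0, M4=1, M5=0, M6=0 [stuck-at-0], M7=1, M8=0, M9=1 → Y1=0, Y2=1 — eliminated
  M4 stuck-at-0: M0=1, M1=1, M2=1, M3=0, M4=0 [stuck-at-0], M5=1, M6=0, M7=1, M8=0, M9=1 → Y1=0, Y2=1 — eliminated
  M5 stuck-at-0: M0=1, M1=1, M2=1, M3=0, M4=1, M5=0 [stuck-at-0], M6=0, M7=1, M8=0, M9=1 → Y1=0, Y2=1 — eliminated
  M7 stuck-at-0: M0=1, M1=1, M2=1, M3=0, M4=1, M5=0, M6=0, M7=0 [stuck-at-0], M8=1, M9=0 → Y1=1, Y2=0 — matches
Only M7 stuck-at-0 reproduces the observed Y1=1, Y2=0.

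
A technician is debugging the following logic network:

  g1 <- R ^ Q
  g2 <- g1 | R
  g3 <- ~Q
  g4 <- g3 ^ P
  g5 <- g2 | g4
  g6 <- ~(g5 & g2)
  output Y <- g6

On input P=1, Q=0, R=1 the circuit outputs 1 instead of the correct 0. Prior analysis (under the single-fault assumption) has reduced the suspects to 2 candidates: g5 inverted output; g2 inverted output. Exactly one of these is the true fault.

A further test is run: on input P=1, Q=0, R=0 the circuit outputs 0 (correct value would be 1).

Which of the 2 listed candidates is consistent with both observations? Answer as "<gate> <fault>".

Evaluate each candidate on input P=1, Q=0, R=0:
  g5 inverted output: g1=0, g2=0, g3=1, g4=0, g5=1 [inverted output], g6=1 → 1 — eliminated
  g2 inverted output: g1=0, g2=1 [inverted output], g3=1, g4=0, g5=1, g6=0 → 0 — matches
Only g2 inverted output reproduces the observed 0.

g2 inverted output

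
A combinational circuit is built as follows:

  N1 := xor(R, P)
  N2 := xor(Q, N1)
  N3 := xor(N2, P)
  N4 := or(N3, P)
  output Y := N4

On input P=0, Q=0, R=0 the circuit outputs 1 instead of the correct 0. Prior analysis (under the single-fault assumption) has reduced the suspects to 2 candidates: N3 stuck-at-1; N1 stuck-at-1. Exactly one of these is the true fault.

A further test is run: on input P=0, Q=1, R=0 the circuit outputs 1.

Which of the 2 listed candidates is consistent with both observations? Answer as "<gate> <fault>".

Evaluate each candidate on input P=0, Q=1, R=0:
  N3 stuck-at-1: N1=0, N2=1, N3=1 [stuck-at-1], N4=1 → 1 — matches
  N1 stuck-at-1: N1=1 [stuck-at-1], N2=0, N3=0, N4=0 → 0 — eliminated
Only N3 stuck-at-1 reproduces the observed 1.

N3 stuck-at-1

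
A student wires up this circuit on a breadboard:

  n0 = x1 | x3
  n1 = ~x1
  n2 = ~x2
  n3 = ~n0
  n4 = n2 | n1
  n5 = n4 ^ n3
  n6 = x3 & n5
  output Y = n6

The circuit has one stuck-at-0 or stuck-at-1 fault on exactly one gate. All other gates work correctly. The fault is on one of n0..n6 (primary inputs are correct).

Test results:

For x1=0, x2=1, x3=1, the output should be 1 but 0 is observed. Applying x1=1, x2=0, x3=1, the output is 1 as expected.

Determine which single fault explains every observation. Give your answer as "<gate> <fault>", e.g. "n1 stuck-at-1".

n1 stuck-at-0

Fault-free values for test 1 (x1=0, x2=1, x3=1): n0=1, n1=1, n2=0, n3=0, n4=1, n5=1, n6=1, giving Y=1. Observed 0.
Test 1: faults giving observed 0 are {n0 stuck-at-0, n1 stuck-at-0, n3 stuck-at-1, n4 stuck-at-0, n5 stuck-at-0, n6 stuck-at-0}.
Test 2 (x1=1, x2=0, x3=1): fault-free n0=1, n1=0, n2=1, n3=0, n4=1, n5=1, n6=1 → 1; observed 1. Eliminates n0 stuck-at-0, n3 stuck-at-1, n4 stuck-at-0, n5 stuck-at-0, n6 stuck-at-0.
Only n1 stuck-at-0 is consistent with every test.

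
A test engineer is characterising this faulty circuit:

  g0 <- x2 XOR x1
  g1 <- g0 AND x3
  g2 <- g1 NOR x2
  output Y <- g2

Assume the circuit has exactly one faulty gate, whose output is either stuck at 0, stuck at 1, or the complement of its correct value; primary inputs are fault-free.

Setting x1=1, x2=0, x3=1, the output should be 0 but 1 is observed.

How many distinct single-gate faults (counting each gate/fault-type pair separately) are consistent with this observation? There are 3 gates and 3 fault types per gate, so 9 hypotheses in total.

Fault-free: g0=1, g1=1, g2=0 → 0. Observed 1.
  g0 stuck-at-0: output 1 ✓
  g0 stuck-at-1: output 0 ✗
  g0 inverted output: output 1 ✓
  g1 stuck-at-0: output 1 ✓
  g1 stuck-at-1: output 0 ✗
  g1 inverted output: output 1 ✓
  g2 stuck-at-0: output 0 ✗
  g2 stuck-at-1: output 1 ✓
  g2 inverted output: output 1 ✓
Consistent faults: {g0 stuck-at-0, g0 inverted output, g1 stuck-at-0, g1 inverted output, g2 stuck-at-1, g2 inverted output} — 6 in all.

6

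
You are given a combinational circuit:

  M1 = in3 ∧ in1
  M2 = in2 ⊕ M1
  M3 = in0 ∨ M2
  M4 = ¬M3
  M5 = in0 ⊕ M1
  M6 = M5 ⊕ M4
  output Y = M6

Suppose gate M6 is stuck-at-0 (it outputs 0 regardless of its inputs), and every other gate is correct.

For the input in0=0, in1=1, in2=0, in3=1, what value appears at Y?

0

Propagate with M6 forced: M1=1, M2=1, M3=1, M4=0, M5=1, M6=0 [stuck-at-0].
So Y = 0. (Without the fault it would be 1.)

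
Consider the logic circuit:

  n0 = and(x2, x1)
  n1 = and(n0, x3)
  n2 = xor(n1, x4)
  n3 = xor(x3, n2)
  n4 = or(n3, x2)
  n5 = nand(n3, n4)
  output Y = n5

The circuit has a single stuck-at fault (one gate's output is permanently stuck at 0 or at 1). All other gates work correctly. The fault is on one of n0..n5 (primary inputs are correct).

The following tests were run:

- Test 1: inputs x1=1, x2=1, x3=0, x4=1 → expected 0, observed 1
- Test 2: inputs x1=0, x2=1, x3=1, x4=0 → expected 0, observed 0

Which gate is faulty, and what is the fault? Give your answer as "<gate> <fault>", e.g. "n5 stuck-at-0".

Fault-free values for test 1 (x1=1, x2=1, x3=0, x4=1): n0=1, n1=0, n2=1, n3=1, n4=1, n5=0, giving Y=0. Observed 1.
Test 1: faults giving observed 1 are {n1 stuck-at-1, n2 stuck-at-0, n3 stuck-at-0, n4 stuck-at-0, n5 stuck-at-1}.
Test 2 (x1=0, x2=1, x3=1, x4=0): fault-free n0=0, n1=0, n2=0, n3=1, n4=1, n5=0 → 0; observed 0. Eliminates n1 stuck-at-1, n3 stuck-at-0, n4 stuck-at-0, n5 stuck-at-1.
Only n2 stuck-at-0 is consistent with every test.

n2 stuck-at-0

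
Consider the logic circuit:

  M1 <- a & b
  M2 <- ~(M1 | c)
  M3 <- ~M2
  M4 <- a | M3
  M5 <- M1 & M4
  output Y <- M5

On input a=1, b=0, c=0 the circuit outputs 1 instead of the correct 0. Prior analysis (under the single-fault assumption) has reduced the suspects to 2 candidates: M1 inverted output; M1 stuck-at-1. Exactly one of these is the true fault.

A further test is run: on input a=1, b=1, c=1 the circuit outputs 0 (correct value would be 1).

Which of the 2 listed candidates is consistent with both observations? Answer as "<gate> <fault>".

Evaluate each candidate on input a=1, b=1, c=1:
  M1 inverted output: M1=0 [inverted output], M2=0, M3=1, M4=1, M5=0 → 0 — matches
  M1 stuck-at-1: M1=1 [stuck-at-1], M2=0, M3=1, M4=1, M5=1 → 1 — eliminated
Only M1 inverted output reproduces the observed 0.

M1 inverted output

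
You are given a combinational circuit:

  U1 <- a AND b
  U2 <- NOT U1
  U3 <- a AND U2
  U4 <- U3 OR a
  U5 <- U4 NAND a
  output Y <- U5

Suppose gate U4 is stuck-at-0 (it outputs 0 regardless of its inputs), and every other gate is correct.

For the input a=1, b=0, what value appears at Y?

1

Propagate with U4 forced: U1=0, U2=1, U3=1, U4=0 [stuck-at-0], U5=1.
So Y = 1. (Without the fault it would be 0.)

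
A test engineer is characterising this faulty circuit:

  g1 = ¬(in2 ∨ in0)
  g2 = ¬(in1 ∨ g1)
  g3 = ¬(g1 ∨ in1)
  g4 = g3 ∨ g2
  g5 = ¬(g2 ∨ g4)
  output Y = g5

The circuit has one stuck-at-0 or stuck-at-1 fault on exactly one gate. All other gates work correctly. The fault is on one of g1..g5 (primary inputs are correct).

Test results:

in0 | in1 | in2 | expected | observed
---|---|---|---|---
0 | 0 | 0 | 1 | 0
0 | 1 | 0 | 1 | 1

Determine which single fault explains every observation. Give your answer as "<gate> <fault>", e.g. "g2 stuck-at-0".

g1 stuck-at-0

Fault-free values for test 1 (in0=0, in1=0, in2=0): g1=1, g2=0, g3=0, g4=0, g5=1, giving Y=1. Observed 0.
Test 1: faults giving observed 0 are {g1 stuck-at-0, g2 stuck-at-1, g3 stuck-at-1, g4 stuck-at-1, g5 stuck-at-0}.
Test 2 (in0=0, in1=1, in2=0): fault-free g1=1, g2=0, g3=0, g4=0, g5=1 → 1; observed 1. Eliminates g2 stuck-at-1, g3 stuck-at-1, g4 stuck-at-1, g5 stuck-at-0.
Only g1 stuck-at-0 is consistent with every test.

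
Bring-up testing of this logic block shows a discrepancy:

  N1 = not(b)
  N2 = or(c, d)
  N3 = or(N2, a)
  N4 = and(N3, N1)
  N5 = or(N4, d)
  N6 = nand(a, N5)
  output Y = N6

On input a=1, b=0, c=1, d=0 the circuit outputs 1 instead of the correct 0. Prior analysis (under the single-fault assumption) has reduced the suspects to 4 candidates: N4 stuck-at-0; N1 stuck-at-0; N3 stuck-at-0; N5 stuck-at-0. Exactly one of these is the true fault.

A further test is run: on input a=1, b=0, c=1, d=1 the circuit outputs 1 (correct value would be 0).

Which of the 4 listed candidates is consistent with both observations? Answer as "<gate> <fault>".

N5 stuck-at-0

Evaluate each candidate on input a=1, b=0, c=1, d=1:
  N4 stuck-at-0: N1=1, N2=1, N3=1, N4=0 [stuck-at-0], N5=1, N6=0 → 0 — eliminated
  N1 stuck-at-0: N1=0 [stuck-at-0], N2=1, N3=1, N4=0, N5=1, N6=0 → 0 — eliminated
  N3 stuck-at-0: N1=1, N2=1, N3=0 [stuck-at-0], N4=0, N5=1, N6=0 → 0 — eliminated
  N5 stuck-at-0: N1=1, N2=1, N3=1, N4=1, N5=0 [stuck-at-0], N6=1 → 1 — matches
Only N5 stuck-at-0 reproduces the observed 1.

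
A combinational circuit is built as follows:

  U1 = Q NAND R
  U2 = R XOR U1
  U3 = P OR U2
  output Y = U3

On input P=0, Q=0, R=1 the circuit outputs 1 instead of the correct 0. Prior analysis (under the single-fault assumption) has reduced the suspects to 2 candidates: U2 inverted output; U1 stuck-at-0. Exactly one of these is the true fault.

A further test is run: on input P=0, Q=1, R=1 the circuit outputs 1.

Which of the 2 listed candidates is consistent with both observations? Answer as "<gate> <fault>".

U1 stuck-at-0

Evaluate each candidate on input P=0, Q=1, R=1:
  U2 inverted output: U1=0, U2=0 [inverted output], U3=0 → 0 — eliminated
  U1 stuck-at-0: U1=0 [stuck-at-0], U2=1, U3=1 → 1 — matches
Only U1 stuck-at-0 reproduces the observed 1.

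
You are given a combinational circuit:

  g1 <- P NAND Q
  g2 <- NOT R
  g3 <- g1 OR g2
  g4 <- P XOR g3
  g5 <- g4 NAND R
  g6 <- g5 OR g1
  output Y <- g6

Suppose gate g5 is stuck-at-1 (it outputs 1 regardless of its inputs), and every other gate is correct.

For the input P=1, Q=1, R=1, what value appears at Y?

Propagate with g5 forced: g1=0, g2=0, g3=0, g4=1, g5=1 [stuck-at-1], g6=1.
So Y = 1. (Without the fault it would be 0.)

1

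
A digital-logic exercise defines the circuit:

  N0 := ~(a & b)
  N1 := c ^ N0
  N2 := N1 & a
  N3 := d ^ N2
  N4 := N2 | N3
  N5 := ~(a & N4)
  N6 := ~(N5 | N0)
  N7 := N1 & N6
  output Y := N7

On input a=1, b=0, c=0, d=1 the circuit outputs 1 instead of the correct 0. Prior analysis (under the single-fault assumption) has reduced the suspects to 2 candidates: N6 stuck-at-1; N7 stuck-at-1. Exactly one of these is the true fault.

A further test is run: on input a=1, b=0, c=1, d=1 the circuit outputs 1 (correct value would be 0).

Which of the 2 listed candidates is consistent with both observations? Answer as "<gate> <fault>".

Evaluate each candidate on input a=1, b=0, c=1, d=1:
  N6 stuck-at-1: N0=1, N1=0, N2=0, N3=1, N4=1, N5=0, N6=1 [stuck-at-1], N7=0 → 0 — eliminated
  N7 stuck-at-1: N0=1, N1=0, N2=0, N3=1, N4=1, N5=0, N6=0, N7=1 [stuck-at-1] → 1 — matches
Only N7 stuck-at-1 reproduces the observed 1.

N7 stuck-at-1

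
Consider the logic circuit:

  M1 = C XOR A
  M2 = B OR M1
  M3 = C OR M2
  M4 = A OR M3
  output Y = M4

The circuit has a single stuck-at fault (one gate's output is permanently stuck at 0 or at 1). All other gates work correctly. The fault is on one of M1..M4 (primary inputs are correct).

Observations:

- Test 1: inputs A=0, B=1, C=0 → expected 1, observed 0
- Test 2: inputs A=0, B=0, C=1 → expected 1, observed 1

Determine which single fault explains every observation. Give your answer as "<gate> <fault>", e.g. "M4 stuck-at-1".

M2 stuck-at-0

Fault-free values for test 1 (A=0, B=1, C=0): M1=0, M2=1, M3=1, M4=1, giving Y=1. Observed 0.
Test 1: faults giving observed 0 are {M2 stuck-at-0, M3 stuck-at-0, M4 stuck-at-0}.
Test 2 (A=0, B=0, C=1): fault-free M1=1, M2=1, M3=1, M4=1 → 1; observed 1. Eliminates M3 stuck-at-0, M4 stuck-at-0.
Only M2 stuck-at-0 is consistent with every test.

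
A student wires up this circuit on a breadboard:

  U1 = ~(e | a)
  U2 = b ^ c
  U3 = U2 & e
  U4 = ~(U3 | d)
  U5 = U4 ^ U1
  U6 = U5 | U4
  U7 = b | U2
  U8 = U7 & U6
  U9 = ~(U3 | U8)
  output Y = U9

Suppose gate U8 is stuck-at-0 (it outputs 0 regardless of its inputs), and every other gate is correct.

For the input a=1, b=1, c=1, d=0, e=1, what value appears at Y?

1

Propagate with U8 forced: U1=0, U2=0, U3=0, U4=1, U5=1, U6=1, U7=1, U8=0 [stuck-at-0], U9=1.
So Y = 1. (Without the fault it would be 0.)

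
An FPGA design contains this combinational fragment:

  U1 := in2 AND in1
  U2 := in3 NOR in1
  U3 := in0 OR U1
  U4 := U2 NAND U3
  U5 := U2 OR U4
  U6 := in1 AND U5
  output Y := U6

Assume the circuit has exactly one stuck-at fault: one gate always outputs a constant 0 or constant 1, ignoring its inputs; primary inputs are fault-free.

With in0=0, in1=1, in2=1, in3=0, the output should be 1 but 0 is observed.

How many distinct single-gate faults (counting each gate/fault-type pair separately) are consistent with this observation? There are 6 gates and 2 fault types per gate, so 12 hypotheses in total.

Fault-free: U1=1, U2=0, U3=1, U4=1, U5=1, U6=1 → 1. Observed 0.
  U1 stuck-at-0: output 1 ✗
  U1 stuck-at-1: output 1 ✗
  U2 stuck-at-0: output 1 ✗
  U2 stuck-at-1: output 1 ✗
  U3 stuck-at-0: output 1 ✗
  U3 stuck-at-1: output 1 ✗
  U4 stuck-at-0: output 0 ✓
  U4 stuck-at-1: output 1 ✗
  U5 stuck-at-0: output 0 ✓
  U5 stuck-at-1: output 1 ✗
  U6 stuck-at-0: output 0 ✓
  U6 stuck-at-1: output 1 ✗
Consistent faults: {U4 stuck-at-0, U5 stuck-at-0, U6 stuck-at-0} — 3 in all.

3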